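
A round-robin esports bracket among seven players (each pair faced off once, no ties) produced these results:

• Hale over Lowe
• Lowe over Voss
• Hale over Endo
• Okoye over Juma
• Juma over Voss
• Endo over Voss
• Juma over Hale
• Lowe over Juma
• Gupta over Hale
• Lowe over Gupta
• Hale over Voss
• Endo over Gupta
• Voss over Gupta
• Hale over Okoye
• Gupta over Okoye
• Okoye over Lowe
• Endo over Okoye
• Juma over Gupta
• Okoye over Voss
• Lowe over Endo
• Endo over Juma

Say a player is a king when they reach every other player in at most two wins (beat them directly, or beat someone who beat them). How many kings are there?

Endo reaches everyone (king).
Okoye reaches everyone (king).
Lowe reaches everyone (king).
Juma reaches everyone (king).
Gupta reaches everyone (king).
Voss cannot reach Endo, Lowe, Juma in two steps.
Hale reaches everyone (king).
Kings: Endo, Okoye, Lowe, Juma, Gupta, Hale — 6.

6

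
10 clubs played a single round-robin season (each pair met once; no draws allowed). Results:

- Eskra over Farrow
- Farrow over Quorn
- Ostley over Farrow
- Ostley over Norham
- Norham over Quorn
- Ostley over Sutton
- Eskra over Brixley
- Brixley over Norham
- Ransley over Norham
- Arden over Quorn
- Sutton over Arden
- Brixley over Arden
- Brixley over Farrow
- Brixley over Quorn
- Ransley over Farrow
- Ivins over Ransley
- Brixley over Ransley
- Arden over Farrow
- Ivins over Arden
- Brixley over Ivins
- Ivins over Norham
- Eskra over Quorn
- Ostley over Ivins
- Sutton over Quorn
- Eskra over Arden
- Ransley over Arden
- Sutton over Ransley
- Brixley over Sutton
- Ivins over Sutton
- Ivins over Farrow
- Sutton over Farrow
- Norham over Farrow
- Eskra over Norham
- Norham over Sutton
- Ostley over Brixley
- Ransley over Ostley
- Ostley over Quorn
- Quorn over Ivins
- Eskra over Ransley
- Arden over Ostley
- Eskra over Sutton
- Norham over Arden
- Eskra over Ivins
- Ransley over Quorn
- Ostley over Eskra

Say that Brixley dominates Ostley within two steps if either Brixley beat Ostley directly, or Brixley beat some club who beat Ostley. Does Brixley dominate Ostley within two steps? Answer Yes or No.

Brixley did not beat Ostley directly.
Brixley beat Ivins, Farrow, Ransley, Norham, Arden, Quorn, Sutton. Of those, Ransley beat Ostley.

Yes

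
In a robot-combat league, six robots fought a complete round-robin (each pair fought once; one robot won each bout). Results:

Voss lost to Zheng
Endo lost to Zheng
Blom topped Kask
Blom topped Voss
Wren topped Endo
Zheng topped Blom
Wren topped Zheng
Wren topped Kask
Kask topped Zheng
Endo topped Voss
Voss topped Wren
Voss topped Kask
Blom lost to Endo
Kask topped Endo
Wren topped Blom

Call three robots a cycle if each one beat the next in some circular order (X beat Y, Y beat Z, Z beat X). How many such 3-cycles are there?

Of the C(6,3) = 20 triples, the cyclic ones are: {Endo, Wren, Voss}; {Endo, Voss, Kask}; {Endo, Kask, Blom}; {Wren, Zheng, Voss}; {Wren, Voss, Blom}; {Zheng, Voss, Kask}; {Zheng, Kask, Blom}.
That is 7.

7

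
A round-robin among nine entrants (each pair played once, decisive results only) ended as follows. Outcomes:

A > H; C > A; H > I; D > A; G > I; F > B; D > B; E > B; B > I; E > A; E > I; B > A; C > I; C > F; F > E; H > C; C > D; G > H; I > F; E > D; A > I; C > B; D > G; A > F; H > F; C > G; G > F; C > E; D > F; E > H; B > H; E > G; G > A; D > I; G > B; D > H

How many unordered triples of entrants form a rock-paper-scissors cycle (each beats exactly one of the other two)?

13

Win totals: A 3, B 3, C 7, D 6, E 6, F 2, G 5, H 3, I 1.
An entrant with w wins dominates both others in C(w,2) triples; summing gives 3 + 3 + 21 + 15 + 15 + 1 + 10 + 3 + 0 = 71 transitive triples.
Total triples C(9,3) = 84, so cyclic triples = 84 − 71 = 13.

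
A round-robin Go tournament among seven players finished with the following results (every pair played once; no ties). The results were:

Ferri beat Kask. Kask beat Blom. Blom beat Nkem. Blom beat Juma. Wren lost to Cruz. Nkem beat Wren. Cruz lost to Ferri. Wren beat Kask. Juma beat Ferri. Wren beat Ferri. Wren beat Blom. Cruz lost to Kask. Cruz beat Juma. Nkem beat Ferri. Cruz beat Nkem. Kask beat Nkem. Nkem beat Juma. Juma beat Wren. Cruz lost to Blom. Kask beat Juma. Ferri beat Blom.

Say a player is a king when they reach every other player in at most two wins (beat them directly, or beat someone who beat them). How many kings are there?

Ferri reaches everyone (king).
Nkem reaches everyone (king).
Kask reaches everyone (king).
Cruz reaches everyone (king).
Wren reaches everyone (king).
Juma cannot reach Nkem in two steps.
Blom cannot reach Kask in two steps.
Kings: Ferri, Nkem, Kask, Cruz, Wren — 5.

5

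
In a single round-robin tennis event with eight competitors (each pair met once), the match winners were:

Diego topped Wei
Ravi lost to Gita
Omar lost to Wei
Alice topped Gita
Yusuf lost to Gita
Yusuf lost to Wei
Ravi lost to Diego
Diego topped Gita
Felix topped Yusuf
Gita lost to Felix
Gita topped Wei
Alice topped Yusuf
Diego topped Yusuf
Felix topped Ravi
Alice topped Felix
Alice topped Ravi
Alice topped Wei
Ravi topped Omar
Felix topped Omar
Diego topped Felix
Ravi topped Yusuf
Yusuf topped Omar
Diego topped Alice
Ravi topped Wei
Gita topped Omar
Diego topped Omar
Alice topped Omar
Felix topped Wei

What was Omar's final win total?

Omar's results: beat no one; lost to Yusuf, Diego, Alice, Wei, Felix, Ravi, Gita.
That is 0 wins.

0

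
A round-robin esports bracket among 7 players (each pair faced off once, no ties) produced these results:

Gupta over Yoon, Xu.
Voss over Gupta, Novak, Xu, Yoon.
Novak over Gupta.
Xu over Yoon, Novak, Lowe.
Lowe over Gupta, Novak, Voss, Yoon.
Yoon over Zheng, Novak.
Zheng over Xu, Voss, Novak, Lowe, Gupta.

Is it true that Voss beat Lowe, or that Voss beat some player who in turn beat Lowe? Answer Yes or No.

Yes

Voss did not beat Lowe directly.
Voss beat Gupta, Yoon, Xu, Novak. Of those, Xu beat Lowe.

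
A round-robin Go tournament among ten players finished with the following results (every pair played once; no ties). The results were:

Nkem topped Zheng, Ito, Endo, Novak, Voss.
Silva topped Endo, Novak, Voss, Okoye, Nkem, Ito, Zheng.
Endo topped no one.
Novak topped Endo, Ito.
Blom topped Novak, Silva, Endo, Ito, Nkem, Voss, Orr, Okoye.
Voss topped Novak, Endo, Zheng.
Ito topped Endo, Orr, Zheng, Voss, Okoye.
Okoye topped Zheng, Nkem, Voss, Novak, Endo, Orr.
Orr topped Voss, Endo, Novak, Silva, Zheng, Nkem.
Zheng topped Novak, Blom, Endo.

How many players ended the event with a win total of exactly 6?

Win totals: Voss 3, Nkem 5, Okoye 6, Blom 8, Novak 2, Endo 0, Ito 5, Zheng 3, Silva 7, Orr 6.
Exactly 6: Okoye, Orr — 2 players.

2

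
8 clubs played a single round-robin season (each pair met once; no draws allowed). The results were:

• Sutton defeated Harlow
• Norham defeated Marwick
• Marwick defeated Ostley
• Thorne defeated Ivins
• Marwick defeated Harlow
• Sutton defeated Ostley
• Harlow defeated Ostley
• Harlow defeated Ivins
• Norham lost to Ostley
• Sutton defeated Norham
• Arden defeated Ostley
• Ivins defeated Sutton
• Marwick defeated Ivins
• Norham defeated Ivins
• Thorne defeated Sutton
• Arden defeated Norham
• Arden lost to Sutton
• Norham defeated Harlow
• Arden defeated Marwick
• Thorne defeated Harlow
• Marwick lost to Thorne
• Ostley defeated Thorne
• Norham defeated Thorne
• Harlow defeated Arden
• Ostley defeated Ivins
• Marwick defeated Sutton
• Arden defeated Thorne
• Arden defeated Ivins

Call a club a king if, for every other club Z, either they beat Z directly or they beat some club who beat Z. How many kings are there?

Thorne reaches everyone (king).
Harlow reaches everyone (king).
Ostley cannot reach Arden in two steps.
Arden reaches everyone (king).
Sutton reaches everyone (king).
Ivins cannot reach Thorne, Marwick in two steps.
Norham reaches everyone (king).
Marwick reaches everyone (king).
Kings: Thorne, Harlow, Arden, Sutton, Norham, Marwick — 6.

6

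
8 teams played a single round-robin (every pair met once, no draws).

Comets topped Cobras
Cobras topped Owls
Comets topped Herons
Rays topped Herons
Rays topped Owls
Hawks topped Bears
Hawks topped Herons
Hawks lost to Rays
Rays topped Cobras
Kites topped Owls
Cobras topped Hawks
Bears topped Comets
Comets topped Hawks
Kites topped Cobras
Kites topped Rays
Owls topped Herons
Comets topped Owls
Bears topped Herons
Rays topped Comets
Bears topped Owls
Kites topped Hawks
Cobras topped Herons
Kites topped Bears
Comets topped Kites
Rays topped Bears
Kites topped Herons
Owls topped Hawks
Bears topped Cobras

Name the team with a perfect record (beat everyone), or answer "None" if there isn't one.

Highest win total is Rays with 6 (out of 7 possible).
Rays lost to Kites, so no team went undefeated.

None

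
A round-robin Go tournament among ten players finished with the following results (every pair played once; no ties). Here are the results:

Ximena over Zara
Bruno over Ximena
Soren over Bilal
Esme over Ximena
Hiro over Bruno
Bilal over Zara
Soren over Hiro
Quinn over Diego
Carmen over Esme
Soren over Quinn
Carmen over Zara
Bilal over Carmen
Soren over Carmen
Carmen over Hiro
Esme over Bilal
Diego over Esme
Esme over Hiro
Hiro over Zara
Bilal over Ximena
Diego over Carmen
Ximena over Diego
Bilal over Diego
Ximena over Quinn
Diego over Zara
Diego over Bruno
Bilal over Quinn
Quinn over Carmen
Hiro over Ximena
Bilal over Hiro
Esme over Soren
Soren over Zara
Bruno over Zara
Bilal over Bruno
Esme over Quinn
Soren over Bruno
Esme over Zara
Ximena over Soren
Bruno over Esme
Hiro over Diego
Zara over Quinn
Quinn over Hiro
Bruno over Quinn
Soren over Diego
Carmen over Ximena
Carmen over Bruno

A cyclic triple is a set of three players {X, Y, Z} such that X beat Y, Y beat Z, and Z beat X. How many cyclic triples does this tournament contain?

26

Win totals: Zara 1, Bruno 4, Bilal 7, Quinn 3, Hiro 4, Ximena 4, Diego 4, Esme 6, Carmen 5, Soren 7.
A player with w wins dominates both others in C(w,2) triples; summing gives 0 + 6 + 21 + 3 + 6 + 6 + 6 + 15 + 10 + 21 = 94 transitive triples.
Total triples C(10,3) = 120, so cyclic triples = 120 − 94 = 26.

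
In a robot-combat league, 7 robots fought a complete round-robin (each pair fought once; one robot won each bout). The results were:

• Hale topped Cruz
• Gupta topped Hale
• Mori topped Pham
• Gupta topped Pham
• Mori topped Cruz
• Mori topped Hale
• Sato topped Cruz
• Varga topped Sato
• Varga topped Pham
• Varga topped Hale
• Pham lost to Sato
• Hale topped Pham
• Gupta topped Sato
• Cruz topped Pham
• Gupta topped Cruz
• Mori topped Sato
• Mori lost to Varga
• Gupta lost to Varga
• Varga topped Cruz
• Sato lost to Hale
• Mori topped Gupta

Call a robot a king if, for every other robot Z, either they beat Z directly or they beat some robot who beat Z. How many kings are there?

1

Cruz cannot reach Gupta, Mori, Sato, Hale, Varga in two steps.
Pham cannot reach Cruz, Gupta, Mori, Sato, Hale, Varga in two steps.
Gupta cannot reach Mori, Varga in two steps.
Mori cannot reach Varga in two steps.
Sato cannot reach Gupta, Mori, Hale, Varga in two steps.
Hale cannot reach Gupta, Mori, Varga in two steps.
Varga reaches everyone (king).
Kings: Varga — 1.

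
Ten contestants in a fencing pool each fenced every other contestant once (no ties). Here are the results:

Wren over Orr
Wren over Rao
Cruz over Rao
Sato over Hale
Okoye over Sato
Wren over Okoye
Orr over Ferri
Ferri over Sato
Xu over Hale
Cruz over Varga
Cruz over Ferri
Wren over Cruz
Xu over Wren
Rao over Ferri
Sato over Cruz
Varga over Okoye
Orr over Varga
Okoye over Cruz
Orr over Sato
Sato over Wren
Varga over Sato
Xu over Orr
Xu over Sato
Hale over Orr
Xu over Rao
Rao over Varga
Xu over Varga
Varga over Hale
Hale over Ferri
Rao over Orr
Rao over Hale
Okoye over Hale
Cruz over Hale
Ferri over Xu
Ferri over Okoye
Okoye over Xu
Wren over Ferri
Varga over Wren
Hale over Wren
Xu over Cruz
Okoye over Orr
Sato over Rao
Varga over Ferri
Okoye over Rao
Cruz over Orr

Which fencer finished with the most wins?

Win totals: Rao 4, Ferri 3, Orr 3, Xu 7, Cruz 5, Wren 5, Varga 5, Okoye 6, Sato 4, Hale 3.
Xu leads with 7 wins (next highest: 6).

Xu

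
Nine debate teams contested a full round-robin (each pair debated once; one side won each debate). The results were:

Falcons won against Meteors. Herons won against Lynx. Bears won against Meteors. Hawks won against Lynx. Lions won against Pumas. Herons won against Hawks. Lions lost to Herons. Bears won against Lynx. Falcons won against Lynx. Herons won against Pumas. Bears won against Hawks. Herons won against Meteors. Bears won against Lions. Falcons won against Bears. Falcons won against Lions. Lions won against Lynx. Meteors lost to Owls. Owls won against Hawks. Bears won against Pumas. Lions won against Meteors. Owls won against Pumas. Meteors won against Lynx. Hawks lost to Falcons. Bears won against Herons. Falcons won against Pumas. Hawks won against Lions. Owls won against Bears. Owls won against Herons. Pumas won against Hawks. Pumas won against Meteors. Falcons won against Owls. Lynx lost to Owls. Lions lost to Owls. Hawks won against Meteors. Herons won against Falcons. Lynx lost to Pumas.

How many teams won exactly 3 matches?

Win totals: Falcons 7, Lions 3, Herons 6, Hawks 3, Meteors 1, Owls 7, Lynx 0, Bears 6, Pumas 3.
Exactly 3: Lions, Hawks, Pumas — 3 teams.

3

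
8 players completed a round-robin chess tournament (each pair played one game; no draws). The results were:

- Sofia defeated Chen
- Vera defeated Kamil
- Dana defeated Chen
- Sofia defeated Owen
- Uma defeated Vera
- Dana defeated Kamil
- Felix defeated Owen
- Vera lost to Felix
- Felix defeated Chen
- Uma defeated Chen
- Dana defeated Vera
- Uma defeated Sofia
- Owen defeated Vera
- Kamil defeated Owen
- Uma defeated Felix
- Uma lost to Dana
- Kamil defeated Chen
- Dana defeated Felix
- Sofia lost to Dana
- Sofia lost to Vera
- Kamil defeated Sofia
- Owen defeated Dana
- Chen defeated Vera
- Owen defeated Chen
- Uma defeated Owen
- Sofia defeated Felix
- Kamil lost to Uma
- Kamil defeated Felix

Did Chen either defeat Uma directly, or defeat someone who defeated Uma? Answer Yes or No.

No

Chen did not beat Uma directly.
Chen beat Vera, but each of them lost to Uma. No two-step path.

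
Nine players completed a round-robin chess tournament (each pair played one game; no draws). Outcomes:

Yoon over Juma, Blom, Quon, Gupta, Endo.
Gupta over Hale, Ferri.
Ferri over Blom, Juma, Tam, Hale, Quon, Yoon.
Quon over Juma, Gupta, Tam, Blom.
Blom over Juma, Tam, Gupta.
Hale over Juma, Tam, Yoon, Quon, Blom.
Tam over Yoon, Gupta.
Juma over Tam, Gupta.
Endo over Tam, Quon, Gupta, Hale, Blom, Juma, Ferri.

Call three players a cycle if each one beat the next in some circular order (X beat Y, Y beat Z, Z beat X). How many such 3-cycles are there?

Win totals: Ferri 6, Hale 5, Endo 7, Quon 4, Tam 2, Yoon 5, Gupta 2, Juma 2, Blom 3.
A player with w wins dominates both others in C(w,2) triples; summing gives 15 + 10 + 21 + 6 + 1 + 10 + 1 + 1 + 3 = 68 transitive triples.
Total triples C(9,3) = 84, so cyclic triples = 84 − 68 = 16.

16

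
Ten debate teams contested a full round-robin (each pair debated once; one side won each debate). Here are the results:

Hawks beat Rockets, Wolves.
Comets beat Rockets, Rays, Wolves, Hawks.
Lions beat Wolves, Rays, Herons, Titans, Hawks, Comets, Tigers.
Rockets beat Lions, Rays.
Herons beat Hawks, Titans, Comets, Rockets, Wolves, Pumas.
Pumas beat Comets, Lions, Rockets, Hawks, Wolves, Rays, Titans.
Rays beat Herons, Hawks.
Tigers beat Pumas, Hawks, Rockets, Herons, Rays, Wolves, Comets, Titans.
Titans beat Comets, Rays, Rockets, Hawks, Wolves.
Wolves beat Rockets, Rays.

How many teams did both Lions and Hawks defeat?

Lions beat: Titans, Hawks, Comets, Tigers, Wolves, Rays, Herons.
Hawks beat: Rockets, Wolves.
Both beat: Wolves — 1.

1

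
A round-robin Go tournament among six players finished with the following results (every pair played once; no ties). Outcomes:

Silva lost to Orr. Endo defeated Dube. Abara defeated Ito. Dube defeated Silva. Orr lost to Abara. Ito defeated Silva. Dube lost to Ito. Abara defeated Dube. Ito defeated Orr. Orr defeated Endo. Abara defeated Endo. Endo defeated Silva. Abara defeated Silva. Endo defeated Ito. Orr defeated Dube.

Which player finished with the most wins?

Abara

Win totals: Dube 1, Endo 3, Abara 5, Orr 3, Ito 3, Silva 0.
Abara leads with 5 wins (next highest: 3).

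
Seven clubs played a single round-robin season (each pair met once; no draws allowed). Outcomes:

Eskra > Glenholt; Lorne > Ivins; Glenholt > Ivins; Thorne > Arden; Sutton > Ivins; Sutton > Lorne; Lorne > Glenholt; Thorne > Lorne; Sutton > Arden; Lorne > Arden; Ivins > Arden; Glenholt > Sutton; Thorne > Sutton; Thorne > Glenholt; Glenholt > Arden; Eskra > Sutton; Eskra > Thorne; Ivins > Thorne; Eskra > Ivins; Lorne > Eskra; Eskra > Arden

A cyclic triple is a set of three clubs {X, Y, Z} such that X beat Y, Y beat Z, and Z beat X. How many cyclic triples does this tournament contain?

6

Win totals: Sutton 3, Lorne 4, Eskra 5, Arden 0, Ivins 2, Glenholt 3, Thorne 4.
A club with w wins dominates both others in C(w,2) triples; summing gives 3 + 6 + 10 + 0 + 1 + 3 + 6 = 29 transitive triples.
Total triples C(7,3) = 35, so cyclic triples = 35 − 29 = 6.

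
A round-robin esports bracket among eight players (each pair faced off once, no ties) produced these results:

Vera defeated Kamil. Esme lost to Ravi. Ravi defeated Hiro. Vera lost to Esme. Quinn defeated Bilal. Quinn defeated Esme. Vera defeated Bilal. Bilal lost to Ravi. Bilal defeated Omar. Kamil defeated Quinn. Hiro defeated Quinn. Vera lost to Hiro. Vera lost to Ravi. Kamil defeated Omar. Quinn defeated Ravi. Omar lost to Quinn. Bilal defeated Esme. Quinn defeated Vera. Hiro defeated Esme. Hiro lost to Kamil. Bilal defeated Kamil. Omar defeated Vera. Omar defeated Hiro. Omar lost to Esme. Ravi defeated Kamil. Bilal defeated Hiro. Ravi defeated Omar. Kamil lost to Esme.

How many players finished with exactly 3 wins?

Win totals: Kamil 3, Vera 2, Omar 2, Quinn 5, Ravi 6, Bilal 4, Esme 3, Hiro 3.
Exactly 3: Kamil, Esme, Hiro — 3 players.

3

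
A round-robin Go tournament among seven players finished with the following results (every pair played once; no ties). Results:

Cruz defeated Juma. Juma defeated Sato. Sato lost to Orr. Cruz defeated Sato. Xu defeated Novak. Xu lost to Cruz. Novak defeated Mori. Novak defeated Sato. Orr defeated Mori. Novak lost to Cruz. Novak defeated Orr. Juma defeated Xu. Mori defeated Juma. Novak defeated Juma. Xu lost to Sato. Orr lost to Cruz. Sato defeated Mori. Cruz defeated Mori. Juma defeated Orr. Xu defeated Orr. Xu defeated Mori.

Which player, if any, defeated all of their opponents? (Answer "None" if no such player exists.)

Cruz has 6 wins out of 6 opponents — a perfect record.

Cruz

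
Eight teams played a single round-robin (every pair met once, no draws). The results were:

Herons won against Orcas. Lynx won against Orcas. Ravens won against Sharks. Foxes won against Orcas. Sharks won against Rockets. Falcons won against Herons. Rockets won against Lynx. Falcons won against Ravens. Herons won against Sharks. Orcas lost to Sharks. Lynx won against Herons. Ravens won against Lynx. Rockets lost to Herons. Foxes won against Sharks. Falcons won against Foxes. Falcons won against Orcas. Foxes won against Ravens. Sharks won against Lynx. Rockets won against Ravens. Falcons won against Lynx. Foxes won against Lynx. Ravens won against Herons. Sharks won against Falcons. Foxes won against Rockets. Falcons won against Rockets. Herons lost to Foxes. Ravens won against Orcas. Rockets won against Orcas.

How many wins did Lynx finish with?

2

Lynx's results: beat Herons, Orcas; lost to Ravens, Sharks, Rockets, Falcons, Foxes.
That is 2 wins.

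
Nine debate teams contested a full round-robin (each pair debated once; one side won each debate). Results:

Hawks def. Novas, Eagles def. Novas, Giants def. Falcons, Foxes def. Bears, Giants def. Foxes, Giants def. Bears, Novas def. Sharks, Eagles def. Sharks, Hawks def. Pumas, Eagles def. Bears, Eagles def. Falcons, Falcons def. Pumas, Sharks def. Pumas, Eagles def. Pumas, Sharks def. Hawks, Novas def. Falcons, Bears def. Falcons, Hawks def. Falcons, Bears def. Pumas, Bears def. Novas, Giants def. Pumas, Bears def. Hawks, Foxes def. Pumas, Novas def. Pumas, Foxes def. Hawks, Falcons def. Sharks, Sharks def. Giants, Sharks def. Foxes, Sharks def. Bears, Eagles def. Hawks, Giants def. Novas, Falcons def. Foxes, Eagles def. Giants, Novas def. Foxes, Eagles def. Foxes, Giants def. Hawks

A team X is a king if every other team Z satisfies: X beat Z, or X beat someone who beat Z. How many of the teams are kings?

Falcons cannot reach Eagles, Novas in two steps.
Eagles reaches everyone (king).
Pumas cannot reach Falcons, Eagles, Sharks, Bears, Hawks, Foxes, Giants, Novas in two steps.
Sharks cannot reach Eagles in two steps.
Bears cannot reach Eagles, Giants in two steps.
Hawks cannot reach Eagles, Bears, Giants in two steps.
Foxes cannot reach Eagles, Sharks, Giants in two steps.
Giants cannot reach Eagles in two steps.
Novas cannot reach Eagles in two steps.
Kings: Eagles — 1.

1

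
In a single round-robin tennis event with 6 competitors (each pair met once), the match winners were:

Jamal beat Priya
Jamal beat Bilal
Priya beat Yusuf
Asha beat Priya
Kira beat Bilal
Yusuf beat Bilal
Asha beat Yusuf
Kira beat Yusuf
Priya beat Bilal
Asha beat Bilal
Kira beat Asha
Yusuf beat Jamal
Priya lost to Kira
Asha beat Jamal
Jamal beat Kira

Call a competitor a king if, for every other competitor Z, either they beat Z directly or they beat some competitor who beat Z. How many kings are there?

Yusuf cannot reach Asha in two steps.
Bilal cannot reach Yusuf, Kira, Jamal, Asha, Priya in two steps.
Kira reaches everyone (king).
Jamal reaches everyone (king).
Asha reaches everyone (king).
Priya cannot reach Kira, Asha in two steps.
Kings: Kira, Jamal, Asha — 3.

3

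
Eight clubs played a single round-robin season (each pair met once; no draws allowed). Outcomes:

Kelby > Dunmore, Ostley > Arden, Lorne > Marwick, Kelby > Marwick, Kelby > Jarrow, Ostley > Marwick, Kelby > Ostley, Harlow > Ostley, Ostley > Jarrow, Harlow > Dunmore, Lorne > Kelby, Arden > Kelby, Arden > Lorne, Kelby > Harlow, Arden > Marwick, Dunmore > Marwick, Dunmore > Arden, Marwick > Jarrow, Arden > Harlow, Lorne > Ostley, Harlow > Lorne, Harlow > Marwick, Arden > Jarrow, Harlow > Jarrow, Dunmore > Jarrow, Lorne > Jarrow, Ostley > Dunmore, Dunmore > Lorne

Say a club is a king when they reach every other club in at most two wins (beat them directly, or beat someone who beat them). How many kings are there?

Harlow reaches everyone (king).
Dunmore reaches everyone (king).
Arden reaches everyone (king).
Kelby reaches everyone (king).
Marwick cannot reach Harlow, Dunmore, Arden, Kelby, Ostley, Lorne in two steps.
Ostley reaches everyone (king).
Lorne reaches everyone (king).
Jarrow cannot reach Harlow, Dunmore, Arden, Kelby, Marwick, Ostley, Lorne in two steps.
Kings: Harlow, Dunmore, Arden, Kelby, Ostley, Lorne — 6.

6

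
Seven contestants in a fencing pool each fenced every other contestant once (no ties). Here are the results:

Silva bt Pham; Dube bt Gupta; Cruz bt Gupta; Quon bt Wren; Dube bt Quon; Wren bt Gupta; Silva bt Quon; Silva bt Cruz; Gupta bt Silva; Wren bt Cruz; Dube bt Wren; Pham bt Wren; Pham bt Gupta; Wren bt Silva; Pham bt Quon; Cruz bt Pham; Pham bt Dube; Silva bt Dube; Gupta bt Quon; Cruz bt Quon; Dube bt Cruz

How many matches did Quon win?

Quon's results: beat Wren; lost to Dube, Silva, Gupta, Cruz, Pham.
That is 1 win.

1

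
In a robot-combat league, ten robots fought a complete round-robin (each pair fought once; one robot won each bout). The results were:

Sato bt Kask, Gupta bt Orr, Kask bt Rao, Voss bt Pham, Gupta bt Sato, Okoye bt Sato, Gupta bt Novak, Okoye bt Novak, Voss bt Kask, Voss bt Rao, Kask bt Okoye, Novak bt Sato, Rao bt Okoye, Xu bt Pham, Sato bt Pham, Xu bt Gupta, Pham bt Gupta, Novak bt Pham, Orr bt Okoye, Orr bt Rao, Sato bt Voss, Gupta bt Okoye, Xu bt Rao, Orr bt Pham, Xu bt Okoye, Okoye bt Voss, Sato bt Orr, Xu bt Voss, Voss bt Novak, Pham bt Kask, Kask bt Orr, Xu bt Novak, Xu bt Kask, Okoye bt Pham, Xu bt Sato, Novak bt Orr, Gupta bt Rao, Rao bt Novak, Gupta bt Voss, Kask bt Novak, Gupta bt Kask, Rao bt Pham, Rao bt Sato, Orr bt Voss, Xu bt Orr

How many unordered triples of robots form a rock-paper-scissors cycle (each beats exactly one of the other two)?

Win totals: Kask 4, Xu 9, Novak 3, Pham 2, Orr 4, Sato 4, Voss 4, Rao 4, Okoye 4, Gupta 7.
A robot with w wins dominates both others in C(w,2) triples; summing gives 6 + 36 + 3 + 1 + 6 + 6 + 6 + 6 + 6 + 21 = 97 transitive triples.
Total triples C(10,3) = 120, so cyclic triples = 120 − 97 = 23.

23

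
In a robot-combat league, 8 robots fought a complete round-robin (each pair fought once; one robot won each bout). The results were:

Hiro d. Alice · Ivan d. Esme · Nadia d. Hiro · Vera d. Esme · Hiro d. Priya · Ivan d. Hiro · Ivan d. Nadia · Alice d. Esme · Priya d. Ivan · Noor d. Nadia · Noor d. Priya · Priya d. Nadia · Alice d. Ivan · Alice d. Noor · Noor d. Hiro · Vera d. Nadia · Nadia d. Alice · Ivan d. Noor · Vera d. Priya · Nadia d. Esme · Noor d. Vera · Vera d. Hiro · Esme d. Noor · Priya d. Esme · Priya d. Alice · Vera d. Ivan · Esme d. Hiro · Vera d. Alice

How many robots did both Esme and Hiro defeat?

0

Esme beat: Noor, Hiro.
Hiro beat: Alice, Priya.
No one was beaten by both.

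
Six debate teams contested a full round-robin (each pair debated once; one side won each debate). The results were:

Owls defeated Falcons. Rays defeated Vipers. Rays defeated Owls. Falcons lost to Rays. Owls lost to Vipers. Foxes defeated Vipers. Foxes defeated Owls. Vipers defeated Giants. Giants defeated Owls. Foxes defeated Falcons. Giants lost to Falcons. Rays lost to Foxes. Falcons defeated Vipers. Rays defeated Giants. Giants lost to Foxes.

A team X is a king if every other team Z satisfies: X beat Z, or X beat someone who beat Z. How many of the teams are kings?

Giants cannot reach Rays, Foxes, Vipers in two steps.
Rays cannot reach Foxes in two steps.
Foxes reaches everyone (king).
Vipers cannot reach Rays, Foxes in two steps.
Falcons cannot reach Rays, Foxes in two steps.
Owls cannot reach Rays, Foxes in two steps.
Kings: Foxes — 1.

1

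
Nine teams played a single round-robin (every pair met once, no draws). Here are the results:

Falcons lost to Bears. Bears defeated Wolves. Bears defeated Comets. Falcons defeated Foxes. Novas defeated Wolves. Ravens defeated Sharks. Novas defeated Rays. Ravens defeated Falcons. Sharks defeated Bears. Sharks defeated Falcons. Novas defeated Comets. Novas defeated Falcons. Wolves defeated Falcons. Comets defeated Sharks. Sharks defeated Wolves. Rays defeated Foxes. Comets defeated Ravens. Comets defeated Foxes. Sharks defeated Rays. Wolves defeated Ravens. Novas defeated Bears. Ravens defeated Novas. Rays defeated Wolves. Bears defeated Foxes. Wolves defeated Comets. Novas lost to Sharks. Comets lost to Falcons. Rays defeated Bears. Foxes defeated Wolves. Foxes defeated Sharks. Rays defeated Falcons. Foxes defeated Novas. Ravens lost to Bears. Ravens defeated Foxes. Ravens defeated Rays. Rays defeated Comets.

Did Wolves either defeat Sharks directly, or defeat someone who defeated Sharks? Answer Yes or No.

Wolves did not beat Sharks directly.
Wolves beat Ravens, Comets, Falcons. Of those, Ravens beat Sharks.

Yes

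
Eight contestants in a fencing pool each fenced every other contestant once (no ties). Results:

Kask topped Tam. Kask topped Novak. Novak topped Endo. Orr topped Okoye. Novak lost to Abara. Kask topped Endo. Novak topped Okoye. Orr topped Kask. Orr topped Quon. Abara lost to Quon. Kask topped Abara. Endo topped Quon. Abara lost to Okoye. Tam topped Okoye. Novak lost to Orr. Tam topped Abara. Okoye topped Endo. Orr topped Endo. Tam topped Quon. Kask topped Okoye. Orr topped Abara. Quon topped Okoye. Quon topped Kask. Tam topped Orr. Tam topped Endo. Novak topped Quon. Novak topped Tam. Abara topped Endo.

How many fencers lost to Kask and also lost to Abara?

Kask beat: Abara, Tam, Novak, Okoye, Endo.
Abara beat: Novak, Endo.
Both beat: Novak, Endo — 2.

2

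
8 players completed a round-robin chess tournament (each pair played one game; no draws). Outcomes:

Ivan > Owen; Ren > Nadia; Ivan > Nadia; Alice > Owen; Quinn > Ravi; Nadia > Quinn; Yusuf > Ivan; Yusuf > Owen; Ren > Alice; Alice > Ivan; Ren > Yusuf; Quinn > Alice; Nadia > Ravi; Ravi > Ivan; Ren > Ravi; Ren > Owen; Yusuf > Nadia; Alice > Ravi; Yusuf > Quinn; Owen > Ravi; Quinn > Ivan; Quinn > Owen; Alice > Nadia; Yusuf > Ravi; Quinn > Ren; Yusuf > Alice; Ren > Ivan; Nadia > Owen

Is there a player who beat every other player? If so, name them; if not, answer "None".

Highest win total is Yusuf with 6 (out of 7 possible).
Yusuf lost to Ren, so no player went undefeated.

None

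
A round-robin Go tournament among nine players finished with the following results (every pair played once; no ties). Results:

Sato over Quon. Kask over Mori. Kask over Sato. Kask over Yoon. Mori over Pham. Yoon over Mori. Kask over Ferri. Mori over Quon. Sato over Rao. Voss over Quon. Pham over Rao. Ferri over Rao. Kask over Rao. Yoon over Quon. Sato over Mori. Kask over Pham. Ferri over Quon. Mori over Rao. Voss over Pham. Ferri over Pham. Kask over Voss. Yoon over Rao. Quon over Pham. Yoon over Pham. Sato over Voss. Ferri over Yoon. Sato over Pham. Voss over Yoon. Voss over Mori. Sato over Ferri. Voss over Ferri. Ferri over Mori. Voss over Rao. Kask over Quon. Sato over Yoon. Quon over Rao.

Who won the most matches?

Kask

Win totals: Kask 8, Yoon 4, Voss 6, Mori 3, Sato 7, Ferri 5, Quon 2, Rao 0, Pham 1.
Kask leads with 8 wins (next highest: 7).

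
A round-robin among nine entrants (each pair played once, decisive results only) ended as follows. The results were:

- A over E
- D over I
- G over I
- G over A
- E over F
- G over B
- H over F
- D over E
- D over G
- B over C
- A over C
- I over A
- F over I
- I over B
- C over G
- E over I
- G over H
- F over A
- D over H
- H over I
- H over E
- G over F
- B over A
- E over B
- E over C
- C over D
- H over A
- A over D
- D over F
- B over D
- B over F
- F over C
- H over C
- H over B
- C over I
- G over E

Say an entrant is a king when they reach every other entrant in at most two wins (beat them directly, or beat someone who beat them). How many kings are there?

6

A reaches everyone (king).
B reaches everyone (king).
C reaches everyone (king).
D reaches everyone (king).
E cannot reach H in two steps.
F cannot reach H in two steps.
G reaches everyone (king).
H reaches everyone (king).
I cannot reach G, H in two steps.
Kings: A, B, C, D, G, H — 6.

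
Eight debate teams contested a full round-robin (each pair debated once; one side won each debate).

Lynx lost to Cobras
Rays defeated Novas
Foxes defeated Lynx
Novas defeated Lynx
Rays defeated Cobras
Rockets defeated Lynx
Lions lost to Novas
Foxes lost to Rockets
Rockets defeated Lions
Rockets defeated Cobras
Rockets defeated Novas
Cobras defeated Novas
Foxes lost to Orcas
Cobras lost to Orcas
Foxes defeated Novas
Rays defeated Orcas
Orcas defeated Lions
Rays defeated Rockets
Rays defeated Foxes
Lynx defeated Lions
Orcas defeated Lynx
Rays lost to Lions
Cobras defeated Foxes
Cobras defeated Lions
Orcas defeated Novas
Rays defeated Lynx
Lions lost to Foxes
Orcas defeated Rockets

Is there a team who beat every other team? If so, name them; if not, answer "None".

Highest win total is Rays with 6 (out of 7 possible).
Rays lost to Lions, so no team went undefeated.

None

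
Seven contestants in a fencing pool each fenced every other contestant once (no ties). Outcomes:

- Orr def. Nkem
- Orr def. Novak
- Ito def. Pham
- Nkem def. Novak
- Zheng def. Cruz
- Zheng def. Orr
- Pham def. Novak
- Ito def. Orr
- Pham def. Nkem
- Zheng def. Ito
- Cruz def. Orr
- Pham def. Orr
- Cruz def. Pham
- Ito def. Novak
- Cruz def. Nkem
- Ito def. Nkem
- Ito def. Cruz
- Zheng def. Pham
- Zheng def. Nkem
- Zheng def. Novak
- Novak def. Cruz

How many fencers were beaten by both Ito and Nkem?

1

Ito beat: Cruz, Novak, Pham, Orr, Nkem.
Nkem beat: Novak.
Both beat: Novak — 1.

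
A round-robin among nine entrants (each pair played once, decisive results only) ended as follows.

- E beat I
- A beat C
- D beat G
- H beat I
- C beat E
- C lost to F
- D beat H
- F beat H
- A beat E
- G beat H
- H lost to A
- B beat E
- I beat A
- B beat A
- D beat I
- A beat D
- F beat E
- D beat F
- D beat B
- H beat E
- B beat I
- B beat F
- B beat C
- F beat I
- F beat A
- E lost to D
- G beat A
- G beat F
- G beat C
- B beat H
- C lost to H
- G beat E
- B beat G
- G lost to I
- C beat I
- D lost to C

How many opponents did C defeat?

3

C's results: beat D, E, I; lost to A, B, F, G, H.
That is 3 wins.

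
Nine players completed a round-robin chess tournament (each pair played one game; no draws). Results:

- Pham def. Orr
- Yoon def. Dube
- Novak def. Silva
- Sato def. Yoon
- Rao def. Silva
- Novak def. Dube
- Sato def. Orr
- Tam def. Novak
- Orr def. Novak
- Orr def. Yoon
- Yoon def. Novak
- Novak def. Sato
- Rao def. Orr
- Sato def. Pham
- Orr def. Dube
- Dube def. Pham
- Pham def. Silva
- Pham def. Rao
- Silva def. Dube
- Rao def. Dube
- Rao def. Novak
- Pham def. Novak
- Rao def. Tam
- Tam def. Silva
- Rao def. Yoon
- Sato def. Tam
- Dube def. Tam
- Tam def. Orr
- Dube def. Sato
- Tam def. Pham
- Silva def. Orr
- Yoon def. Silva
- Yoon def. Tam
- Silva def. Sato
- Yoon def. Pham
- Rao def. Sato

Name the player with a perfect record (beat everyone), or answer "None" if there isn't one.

Highest win total is Rao with 7 (out of 8 possible).
Rao lost to Pham, so no player went undefeated.

None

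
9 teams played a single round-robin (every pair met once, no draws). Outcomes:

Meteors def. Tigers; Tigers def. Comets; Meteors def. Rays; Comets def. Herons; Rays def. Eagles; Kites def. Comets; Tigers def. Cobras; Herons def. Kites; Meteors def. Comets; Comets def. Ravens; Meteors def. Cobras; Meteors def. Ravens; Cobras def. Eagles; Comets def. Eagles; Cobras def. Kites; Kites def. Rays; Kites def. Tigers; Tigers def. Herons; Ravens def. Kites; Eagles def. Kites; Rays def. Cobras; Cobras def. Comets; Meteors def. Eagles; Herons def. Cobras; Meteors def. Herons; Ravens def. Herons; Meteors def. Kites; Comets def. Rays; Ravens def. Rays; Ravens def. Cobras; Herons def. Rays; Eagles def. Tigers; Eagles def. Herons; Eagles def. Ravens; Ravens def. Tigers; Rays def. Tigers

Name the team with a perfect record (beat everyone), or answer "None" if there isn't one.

Meteors

Meteors has 8 wins out of 8 opponents — a perfect record.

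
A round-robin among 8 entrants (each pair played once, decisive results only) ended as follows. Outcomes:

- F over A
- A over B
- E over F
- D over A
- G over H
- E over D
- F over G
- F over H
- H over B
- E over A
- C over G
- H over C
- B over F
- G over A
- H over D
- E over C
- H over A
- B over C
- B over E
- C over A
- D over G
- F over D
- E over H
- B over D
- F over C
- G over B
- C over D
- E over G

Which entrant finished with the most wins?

E

Win totals: A 1, B 4, C 3, D 2, E 6, F 5, G 3, H 4.
E leads with 6 wins (next highest: 5).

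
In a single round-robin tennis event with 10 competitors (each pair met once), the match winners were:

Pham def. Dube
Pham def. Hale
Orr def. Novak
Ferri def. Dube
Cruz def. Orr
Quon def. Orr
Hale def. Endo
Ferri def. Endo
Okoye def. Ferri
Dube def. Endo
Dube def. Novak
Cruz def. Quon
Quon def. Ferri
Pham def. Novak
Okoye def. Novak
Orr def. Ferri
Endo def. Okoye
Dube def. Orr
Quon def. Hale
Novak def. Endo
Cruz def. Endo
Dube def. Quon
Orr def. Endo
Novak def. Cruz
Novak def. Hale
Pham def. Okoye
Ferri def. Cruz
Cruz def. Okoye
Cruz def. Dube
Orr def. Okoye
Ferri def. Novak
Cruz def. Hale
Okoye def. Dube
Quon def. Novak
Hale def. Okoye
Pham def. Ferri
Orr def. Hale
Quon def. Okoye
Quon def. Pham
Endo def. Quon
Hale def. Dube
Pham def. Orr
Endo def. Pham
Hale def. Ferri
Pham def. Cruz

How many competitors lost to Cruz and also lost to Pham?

4

Cruz beat: Quon, Okoye, Endo, Hale, Orr, Dube.
Pham beat: Cruz, Okoye, Ferri, Novak, Hale, Orr, Dube.
Both beat: Okoye, Hale, Orr, Dube — 4.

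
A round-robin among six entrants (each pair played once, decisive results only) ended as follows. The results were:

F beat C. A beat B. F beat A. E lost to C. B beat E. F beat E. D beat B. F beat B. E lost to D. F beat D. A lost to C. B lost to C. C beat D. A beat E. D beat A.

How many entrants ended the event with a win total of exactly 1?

1

Win totals: A 2, B 1, C 4, D 3, E 0, F 5.
Exactly 1: B — 1 entrant.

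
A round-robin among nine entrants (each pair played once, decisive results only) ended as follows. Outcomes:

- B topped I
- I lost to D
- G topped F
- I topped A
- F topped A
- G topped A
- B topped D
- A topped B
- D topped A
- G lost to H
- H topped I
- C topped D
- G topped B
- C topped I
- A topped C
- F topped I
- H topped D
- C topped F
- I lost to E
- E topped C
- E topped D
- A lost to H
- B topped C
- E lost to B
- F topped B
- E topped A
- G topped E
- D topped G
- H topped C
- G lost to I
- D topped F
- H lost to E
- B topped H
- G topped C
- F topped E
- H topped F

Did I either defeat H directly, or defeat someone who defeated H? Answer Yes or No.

I did not beat H directly.
I beat A, G, but each of them lost to H. No two-step path.

No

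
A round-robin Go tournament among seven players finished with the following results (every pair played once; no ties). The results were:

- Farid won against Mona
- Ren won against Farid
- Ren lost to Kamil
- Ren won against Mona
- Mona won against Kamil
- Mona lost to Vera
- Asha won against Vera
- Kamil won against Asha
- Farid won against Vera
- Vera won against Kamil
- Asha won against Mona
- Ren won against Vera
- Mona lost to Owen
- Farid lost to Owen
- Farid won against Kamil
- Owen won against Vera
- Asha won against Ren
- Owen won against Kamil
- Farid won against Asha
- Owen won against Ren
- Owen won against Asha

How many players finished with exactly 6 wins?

1

Win totals: Farid 4, Asha 3, Mona 1, Kamil 2, Ren 3, Vera 2, Owen 6.
Exactly 6: Owen — 1 player.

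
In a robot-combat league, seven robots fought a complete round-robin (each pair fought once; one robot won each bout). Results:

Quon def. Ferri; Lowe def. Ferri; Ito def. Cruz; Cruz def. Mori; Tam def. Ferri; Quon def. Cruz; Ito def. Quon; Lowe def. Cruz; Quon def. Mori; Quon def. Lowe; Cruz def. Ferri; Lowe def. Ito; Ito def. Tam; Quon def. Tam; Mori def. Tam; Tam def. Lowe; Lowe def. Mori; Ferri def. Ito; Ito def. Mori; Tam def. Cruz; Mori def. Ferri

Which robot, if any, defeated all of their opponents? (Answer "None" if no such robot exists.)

Highest win total is Quon with 5 (out of 6 possible).
Quon lost to Ito, so no robot went undefeated.

None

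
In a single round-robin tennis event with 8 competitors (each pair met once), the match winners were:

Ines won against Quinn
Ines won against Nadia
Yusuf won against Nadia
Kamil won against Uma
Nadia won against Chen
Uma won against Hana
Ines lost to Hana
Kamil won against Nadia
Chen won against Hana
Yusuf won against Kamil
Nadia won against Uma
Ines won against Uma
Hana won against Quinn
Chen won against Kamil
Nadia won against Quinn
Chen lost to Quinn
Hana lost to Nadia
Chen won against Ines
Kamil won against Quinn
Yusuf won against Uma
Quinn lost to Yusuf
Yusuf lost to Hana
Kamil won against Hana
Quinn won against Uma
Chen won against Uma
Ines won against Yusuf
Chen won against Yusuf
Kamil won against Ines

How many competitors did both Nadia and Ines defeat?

2

Nadia beat: Quinn, Chen, Uma, Hana.
Ines beat: Quinn, Yusuf, Nadia, Uma.
Both beat: Quinn, Uma — 2.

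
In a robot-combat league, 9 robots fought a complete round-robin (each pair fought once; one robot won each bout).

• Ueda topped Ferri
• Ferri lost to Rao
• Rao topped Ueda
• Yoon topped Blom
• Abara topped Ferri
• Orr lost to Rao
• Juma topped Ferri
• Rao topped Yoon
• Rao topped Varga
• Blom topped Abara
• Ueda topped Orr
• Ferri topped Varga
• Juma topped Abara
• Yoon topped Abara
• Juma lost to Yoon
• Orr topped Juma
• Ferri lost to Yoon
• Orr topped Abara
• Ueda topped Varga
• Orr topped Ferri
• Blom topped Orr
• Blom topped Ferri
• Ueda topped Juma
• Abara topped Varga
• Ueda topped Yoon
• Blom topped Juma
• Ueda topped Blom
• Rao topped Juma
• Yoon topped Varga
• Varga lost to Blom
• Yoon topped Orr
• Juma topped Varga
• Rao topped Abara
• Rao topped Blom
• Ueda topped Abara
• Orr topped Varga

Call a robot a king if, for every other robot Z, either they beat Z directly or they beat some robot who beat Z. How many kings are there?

1

Blom cannot reach Yoon, Rao, Ueda in two steps.
Juma cannot reach Blom, Orr, Yoon, Rao, Ueda in two steps.
Orr cannot reach Blom, Yoon, Rao, Ueda in two steps.
Abara cannot reach Blom, Juma, Orr, Yoon, Rao, Ueda in two steps.
Ferri cannot reach Blom, Juma, Orr, Abara, Yoon, Rao, Ueda in two steps.
Yoon cannot reach Rao, Ueda in two steps.
Rao reaches everyone (king).
Varga cannot reach Blom, Juma, Orr, Abara, Ferri, Yoon, Rao, Ueda in two steps.
Ueda cannot reach Rao in two steps.
Kings: Rao — 1.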